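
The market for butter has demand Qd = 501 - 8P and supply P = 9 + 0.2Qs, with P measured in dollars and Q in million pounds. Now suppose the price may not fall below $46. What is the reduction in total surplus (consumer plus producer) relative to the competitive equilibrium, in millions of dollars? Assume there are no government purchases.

166.4

Rearranging supply gives Qs = 5P - 45. Equilibrium: 501 - 8P = 5P - 45, so 546 = 13P and P* = 42, Q* = 165.
Because the floor (46) lies above the market-clearing price, it is binding.
At P = 46: Qd = 501 - 8·46 = 133 and Qs = 5·46 - 45 = 185.
Quantity traded falls to 133. At Q = 133 the demand price is (501 - 133)/8 = 46 and the supply price is (45 + 133)/5 = 35.6.
Deadweight loss = ½ · (46 - 35.6) · (165 - 133) = ½ · 10.4 · 32 = 166.4.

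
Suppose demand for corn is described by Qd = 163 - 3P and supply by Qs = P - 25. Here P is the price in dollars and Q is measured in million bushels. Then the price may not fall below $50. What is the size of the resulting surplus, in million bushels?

12

In a free market, 163 - 3P = P - 25 gives the equilibrium P* = 47, Q* = 22.
Because the floor (50) lies above the market-clearing price, it is binding.
At P = 50: Qd = 163 - 3·50 = 13 and Qs = 50 - 25 = 25.
Surplus = Qs - Qd = 25 - 13 = 12.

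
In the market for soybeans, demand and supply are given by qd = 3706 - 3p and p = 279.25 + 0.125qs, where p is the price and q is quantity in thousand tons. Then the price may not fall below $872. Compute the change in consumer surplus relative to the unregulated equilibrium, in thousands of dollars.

-527216

Rearranging supply gives qs = 8p - 2234. In a free market, 3706 - 3p = 8p - 2234 gives the equilibrium p* = 540, q* = 2086.
Since 872 > 540, the floor is binding.
At p = 872: qd = 3706 - 3·872 = 1090 and qs = 8·872 - 2234 = 4742.
Consumer surplus without the control is ½ · (3706/3 - 540) · 2086 = 2175698/3.
With the floor, consumers buy 1090 units at 872, so CS = ½ · (3706/3 - 872) · 1090 = 594050/3.
Change in consumer surplus = 594050/3 - 2175698/3 = -527216.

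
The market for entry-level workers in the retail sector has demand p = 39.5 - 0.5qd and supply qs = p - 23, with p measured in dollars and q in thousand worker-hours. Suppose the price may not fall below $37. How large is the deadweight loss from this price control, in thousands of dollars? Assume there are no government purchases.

27

Rearranging demand gives qd = 79 - 2p. Setting quantity demanded equal to quantity supplied, 79 - 2p = p - 23, gives p* = 34 and q* = 11.
Since 37 > 34, the floor is binding.
At p = 37: qd = 79 - 2·37 = 5 and qs = 37 - 23 = 14.
Quantity traded falls to 5. At q = 5 the demand price is (79 - 5)/2 = 37 and the supply price is 23 + 5 = 28.
Deadweight loss = ½ · (37 - 28) · (11 - 5) = ½ · 9 · 6 = 27.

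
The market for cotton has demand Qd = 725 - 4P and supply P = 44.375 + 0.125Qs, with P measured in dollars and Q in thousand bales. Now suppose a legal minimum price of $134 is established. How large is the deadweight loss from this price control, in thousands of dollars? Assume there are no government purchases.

5808

Rearranging supply gives Qs = 8P - 355. Without the control the market clears where 725 - 4P = 8P - 355, i.e. P* = 90 and Q* = 365.
The floor of 134 is above the equilibrium price 90, so it binds.
At P = 134: Qd = 725 - 4·134 = 189 and Qs = 8·134 - 355 = 717.
Quantity traded falls to 189. At Q = 189 the demand price is (725 - 189)/4 = 134 and the supply price is (355 + 189)/8 = 68.
Deadweight loss = ½ · (134 - 68) · (365 - 189) = ½ · 66 · 176 = 5808.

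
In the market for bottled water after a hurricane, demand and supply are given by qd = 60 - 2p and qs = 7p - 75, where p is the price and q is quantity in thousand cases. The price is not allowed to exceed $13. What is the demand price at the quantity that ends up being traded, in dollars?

In a free market, 60 - 2p = 7p - 75 gives the equilibrium p* = 15, q* = 30.
Since 13 < 15, the ceiling is binding.
At p = 13: qd = 60 - 2·13 = 34 and qs = 7·13 - 75 = 16.
Only 16 units reach the market. On the demand curve, the marginal buyer's willingness to pay at q = 16 is (60 - 16)/2 = 22.

22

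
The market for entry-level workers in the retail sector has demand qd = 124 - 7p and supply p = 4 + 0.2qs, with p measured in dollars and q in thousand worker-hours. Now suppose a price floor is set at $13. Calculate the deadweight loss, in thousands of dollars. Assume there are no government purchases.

8.4

Rearranging supply gives qs = 5p - 20. Without the control the market clears where 124 - 7p = 5p - 20, i.e. p* = 12 and q* = 40.
Because the floor (13) lies above the market-clearing price, it is binding.
At p = 13: qd = 124 - 7·13 = 33 and qs = 5·13 - 20 = 45.
Quantity traded falls to 33. At q = 33 the demand price is (124 - 33)/7 = 13 and the supply price is (20 + 33)/5 = 10.6.
Deadweight loss = ½ · (13 - 10.6) · (40 - 33) = ½ · 2.4 · 7 = 8.4.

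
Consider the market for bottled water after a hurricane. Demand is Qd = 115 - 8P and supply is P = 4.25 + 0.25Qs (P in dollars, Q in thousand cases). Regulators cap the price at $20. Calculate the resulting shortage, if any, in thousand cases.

0

Rearranging supply gives Qs = 4P - 17. Without the control the market clears where 115 - 8P = 4P - 17, i.e. P* = 11 and Q* = 27.
The ceiling of 20 is above the equilibrium price 11, so it is not binding; the market clears at P* = 11, Q* = 27.
Since the control does not bind, there is no shortage.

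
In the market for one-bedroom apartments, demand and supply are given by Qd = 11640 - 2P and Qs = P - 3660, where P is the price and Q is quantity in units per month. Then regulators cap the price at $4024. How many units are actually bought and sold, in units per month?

364

Without the control the market clears where 11640 - 2P = P - 3660, i.e. P* = 5100 and Q* = 1440.
Because the ceiling (4024) lies below the market-clearing price, it is binding.
At P = 4024: Qd = 11640 - 2·4024 = 3592 and Qs = 4024 - 3660 = 364.
The quantity actually transacted is the short side, supply: 364.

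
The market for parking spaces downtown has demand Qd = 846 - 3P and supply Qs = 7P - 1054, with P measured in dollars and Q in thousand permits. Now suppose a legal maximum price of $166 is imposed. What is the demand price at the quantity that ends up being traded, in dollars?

In a free market, 846 - 3P = 7P - 1054 gives the equilibrium P* = 190, Q* = 276.
Since 166 < 190, the ceiling is binding.
At P = 166: Qd = 846 - 3·166 = 348 and Qs = 7·166 - 1054 = 108.
Only 108 units reach the market. On the demand curve, the marginal buyer's willingness to pay at Q = 108 is (846 - 108)/3 = 246.

246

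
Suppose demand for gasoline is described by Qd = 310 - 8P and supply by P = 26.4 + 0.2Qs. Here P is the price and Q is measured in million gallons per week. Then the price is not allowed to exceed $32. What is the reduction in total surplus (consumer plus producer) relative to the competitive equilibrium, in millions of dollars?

Rearranging supply gives Qs = 5P - 132. Without the control the market clears where 310 - 8P = 5P - 132, i.e. P* = 34 and Q* = 38.
Since 32 < 34, the ceiling is binding.
At P = 32: Qd = 310 - 8·32 = 54 and Qs = 5·32 - 132 = 28.
Quantity traded falls to 28. At Q = 28 the demand price is (310 - 28)/8 = 35.25 and the supply price is (132 + 28)/5 = 32.
Deadweight loss = ½ · (35.25 - 32) · (38 - 28) = ½ · 3.25 · 10 = 16.25.

16.25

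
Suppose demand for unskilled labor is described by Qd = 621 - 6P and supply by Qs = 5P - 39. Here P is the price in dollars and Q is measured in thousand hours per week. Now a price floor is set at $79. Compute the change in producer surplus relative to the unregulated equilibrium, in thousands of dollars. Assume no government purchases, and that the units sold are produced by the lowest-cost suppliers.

In a free market, 621 - 6P = 5P - 39 gives the equilibrium P* = 60, Q* = 261.
Because the floor (79) lies above the market-clearing price, it is binding.
At P = 79: Qd = 621 - 6·79 = 147 and Qs = 5·79 - 39 = 356.
Producer surplus without the control is ½ · (60 - 7.8) · 261 = 6812.1.
With the floor, 147 units are sold at 79. The supply price at Q = 147 is 37.2, so PS = ½ · [(79 - 7.8) + (79 - 37.2)] · 147 = 8305.5.
Change in producer surplus = 8305.5 - 6812.1 = 1493.4.

1493.4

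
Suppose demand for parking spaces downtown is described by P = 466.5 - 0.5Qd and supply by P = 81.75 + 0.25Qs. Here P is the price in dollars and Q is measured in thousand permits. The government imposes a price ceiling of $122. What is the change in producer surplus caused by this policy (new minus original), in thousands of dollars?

Rearranging demand gives Qd = 933 - 2P; rearranging supply gives Qs = 4P - 327. Without the control the market clears where 933 - 2P = 4P - 327, i.e. P* = 210 and Q* = 513.
Because the ceiling (122) lies below the market-clearing price, it is binding.
At P = 122: Qd = 933 - 2·122 = 689 and Qs = 4·122 - 327 = 161.
Producer surplus without the control is ½ · (210 - 81.75) · 513 = 32896.125.
With the ceiling, producers sell 161 units at 122, so PS = ½ · (122 - 81.75) · 161 = 3240.125.
Change in producer surplus = 3240.125 - 32896.125 = -29656.

-29656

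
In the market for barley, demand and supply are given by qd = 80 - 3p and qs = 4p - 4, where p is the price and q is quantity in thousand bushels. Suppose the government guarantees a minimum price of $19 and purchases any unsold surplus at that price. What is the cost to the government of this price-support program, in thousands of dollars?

931

Equilibrium: 80 - 3p = 4p - 4, so 84 = 7p and p* = 12, q* = 44.
Because the floor (19) lies above the market-clearing price, it is binding.
At p = 19: qd = 80 - 3·19 = 23 and qs = 4·19 - 4 = 72.
Surplus = qs - qd = 49.
Government expenditure = surplus × support price = 49 × 19 = 931.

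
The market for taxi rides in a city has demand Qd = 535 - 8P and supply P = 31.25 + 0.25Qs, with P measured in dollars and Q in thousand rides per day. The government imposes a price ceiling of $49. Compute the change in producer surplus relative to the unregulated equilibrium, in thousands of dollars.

-498

Rearranging supply gives Qs = 4P - 125. Setting quantity demanded equal to quantity supplied, 535 - 8P = 4P - 125, gives P* = 55 and Q* = 95.
Since 49 < 55, the ceiling is binding.
At P = 49: Qd = 535 - 8·49 = 143 and Qs = 4·49 - 125 = 71.
Producer surplus without the control is ½ · (55 - 31.25) · 95 = 1128.125.
With the ceiling, producers sell 71 units at 49, so PS = ½ · (49 - 31.25) · 71 = 630.125.
Change in producer surplus = 630.125 - 1128.125 = -498.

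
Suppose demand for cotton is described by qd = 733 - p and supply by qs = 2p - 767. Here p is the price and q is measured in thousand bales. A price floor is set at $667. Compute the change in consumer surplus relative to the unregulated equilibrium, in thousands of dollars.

-24966.5

Equilibrium: 733 - p = 2p - 767, so 1500 = 3p and p* = 500, q* = 233.
The floor of 667 is above the equilibrium price 500, so it binds.
At p = 667: qd = 733 - 667 = 66 and qs = 2·667 - 767 = 567.
Consumer surplus without the control is ½ · (733 - 500) · 233 = 27144.5.
With the floor, consumers buy 66 units at 667, so CS = ½ · (733 - 667) · 66 = 2178.
Change in consumer surplus = 2178 - 27144.5 = -24966.5.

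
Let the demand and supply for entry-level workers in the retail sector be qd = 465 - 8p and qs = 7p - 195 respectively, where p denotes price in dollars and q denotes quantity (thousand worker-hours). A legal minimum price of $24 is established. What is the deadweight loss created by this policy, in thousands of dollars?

In a free market, 465 - 8p = 7p - 195 gives the equilibrium p* = 44, q* = 113.
The floor of 24 is below the equilibrium price 44, so it is not binding; the market clears at p* = 44, q* = 113.
Since the control does not bind, no trades are prevented and deadweight loss is zero.

0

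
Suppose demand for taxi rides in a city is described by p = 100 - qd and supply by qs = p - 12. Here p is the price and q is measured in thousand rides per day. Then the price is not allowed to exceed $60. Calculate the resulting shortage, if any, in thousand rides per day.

Rearranging demand gives qd = 100 - p. Equilibrium: 100 - p = p - 12, so 112 = 2p and p* = 56, q* = 44.
Since 60 is above p* = 56, the ceiling does not bind and the free-market outcome prevails.
Since the control does not bind, there is no shortage.

0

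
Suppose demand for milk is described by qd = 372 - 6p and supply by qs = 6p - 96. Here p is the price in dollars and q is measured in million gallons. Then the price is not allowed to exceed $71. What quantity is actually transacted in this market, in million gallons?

138

Without the control the market clears where 372 - 6p = 6p - 96, i.e. p* = 39 and q* = 138.
Since 71 is above p* = 39, the ceiling does not bind and the free-market outcome prevails.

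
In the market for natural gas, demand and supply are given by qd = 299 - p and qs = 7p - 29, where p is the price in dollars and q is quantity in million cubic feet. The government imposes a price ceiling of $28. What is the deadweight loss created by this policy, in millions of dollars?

Setting quantity demanded equal to quantity supplied, 299 - p = 7p - 29, gives p* = 41 and q* = 258.
Because the ceiling (28) lies below the market-clearing price, it is binding.
At p = 28: qd = 299 - 28 = 271 and qs = 7·28 - 29 = 167.
Quantity traded falls to 167. At q = 167 the demand price is 299 - 167 = 132 and the supply price is (29 + 167)/7 = 28.
Deadweight loss = ½ · (132 - 28) · (258 - 167) = ½ · 104 · 91 = 4732.

4732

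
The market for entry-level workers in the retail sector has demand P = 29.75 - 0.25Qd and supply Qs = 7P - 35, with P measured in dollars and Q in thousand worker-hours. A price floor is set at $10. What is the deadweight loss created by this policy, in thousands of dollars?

Rearranging demand gives Qd = 119 - 4P. Equilibrium: 119 - 4P = 7P - 35, so 154 = 11P and P* = 14, Q* = 63.
Since 10 is below P* = 14, the floor does not bind and the free-market outcome prevails.
Since the control does not bind, no trades are prevented and deadweight loss is zero.

0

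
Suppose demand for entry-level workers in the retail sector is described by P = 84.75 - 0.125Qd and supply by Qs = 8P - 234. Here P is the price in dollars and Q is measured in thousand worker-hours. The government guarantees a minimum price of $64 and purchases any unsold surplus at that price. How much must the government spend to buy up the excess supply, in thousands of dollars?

Rearranging demand gives Qd = 678 - 8P. Setting quantity demanded equal to quantity supplied, 678 - 8P = 8P - 234, gives P* = 57 and Q* = 222.
Since 64 > 57, the floor is binding.
At P = 64: Qd = 678 - 8·64 = 166 and Qs = 8·64 - 234 = 278.
Surplus = Qs - Qd = 112.
Government expenditure = surplus × support price = 112 × 64 = 7168.

7168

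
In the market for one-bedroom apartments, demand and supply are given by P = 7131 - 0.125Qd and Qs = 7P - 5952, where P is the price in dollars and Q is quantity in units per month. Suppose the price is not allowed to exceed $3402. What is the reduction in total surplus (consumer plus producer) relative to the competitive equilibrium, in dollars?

Rearranging demand gives Qd = 57048 - 8P. Without the control the market clears where 57048 - 8P = 7P - 5952, i.e. P* = 4200 and Q* = 23448.
Because the ceiling (3402) lies below the market-clearing price, it is binding.
At P = 3402: Qd = 57048 - 8·3402 = 29832 and Qs = 7·3402 - 5952 = 17862.
Quantity traded falls to 17862. At Q = 17862 the demand price is (57048 - 17862)/8 = 4898.25 and the supply price is (5952 + 17862)/7 = 3402.
Deadweight loss = ½ · (4898.25 - 3402) · (23448 - 17862) = ½ · 1496.25 · 5586 = 4179026.25.

4179026.25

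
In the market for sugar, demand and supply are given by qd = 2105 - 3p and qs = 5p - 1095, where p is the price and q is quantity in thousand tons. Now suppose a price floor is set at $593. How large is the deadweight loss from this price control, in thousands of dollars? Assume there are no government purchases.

Equilibrium: 2105 - 3p = 5p - 1095, so 3200 = 8p and p* = 400, q* = 905.
Since 593 > 400, the floor is binding.
At p = 593: qd = 2105 - 3·593 = 326 and qs = 5·593 - 1095 = 1870.
Quantity traded falls to 326. At q = 326 the demand price is (2105 - 326)/3 = 593 and the supply price is (1095 + 326)/5 = 284.2.
Deadweight loss = ½ · (593 - 284.2) · (905 - 326) = ½ · 308.8 · 579 = 89397.6.

89397.6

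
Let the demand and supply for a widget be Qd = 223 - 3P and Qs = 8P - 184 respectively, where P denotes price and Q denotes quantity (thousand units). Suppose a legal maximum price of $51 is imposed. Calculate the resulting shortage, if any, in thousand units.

0

In a free market, 223 - 3P = 8P - 184 gives the equilibrium P* = 37, Q* = 112.
Since 51 is above P* = 37, the ceiling does not bind and the free-market outcome prevails.
Since the control does not bind, there is no shortage.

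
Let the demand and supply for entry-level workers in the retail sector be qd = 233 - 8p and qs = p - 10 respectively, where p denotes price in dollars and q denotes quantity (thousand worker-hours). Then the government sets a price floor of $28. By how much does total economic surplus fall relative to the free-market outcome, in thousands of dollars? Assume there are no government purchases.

36

Equilibrium: 233 - 8p = p - 10, so 243 = 9p and p* = 27, q* = 17.
Because the floor (28) lies above the market-clearing price, it is binding.
At p = 28: qd = 233 - 8·28 = 9 and qs = 28 - 10 = 18.
Quantity traded falls to 9. At q = 9 the demand price is (233 - 9)/8 = 28 and the supply price is 10 + 9 = 19.
Deadweight loss = ½ · (28 - 19) · (17 - 9) = ½ · 9 · 8 = 36.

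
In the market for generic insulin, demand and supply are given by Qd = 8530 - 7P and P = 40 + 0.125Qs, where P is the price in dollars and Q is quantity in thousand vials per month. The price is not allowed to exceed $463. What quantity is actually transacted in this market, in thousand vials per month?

Rearranging supply gives Qs = 8P - 320. In a free market, 8530 - 7P = 8P - 320 gives the equilibrium P* = 590, Q* = 4400.
Since 463 < 590, the ceiling is binding.
At P = 463: Qd = 8530 - 7·463 = 5289 and Qs = 8·463 - 320 = 3384.
The quantity actually transacted is the short side, supply: 3384.

3384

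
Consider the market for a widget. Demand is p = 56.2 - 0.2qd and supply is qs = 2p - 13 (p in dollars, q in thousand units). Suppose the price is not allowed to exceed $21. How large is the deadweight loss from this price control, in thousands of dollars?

Rearranging demand gives qd = 281 - 5p. Without the control the market clears where 281 - 5p = 2p - 13, i.e. p* = 42 and q* = 71.
The ceiling of 21 is below the equilibrium price 42, so it binds.
At p = 21: qd = 281 - 5·21 = 176 and qs = 2·21 - 13 = 29.
Quantity traded falls to 29. At q = 29 the demand price is (281 - 29)/5 = 50.4 and the supply price is (13 + 29)/2 = 21.
Deadweight loss = ½ · (50.4 - 21) · (71 - 29) = ½ · 29.4 · 42 = 617.4.

617.4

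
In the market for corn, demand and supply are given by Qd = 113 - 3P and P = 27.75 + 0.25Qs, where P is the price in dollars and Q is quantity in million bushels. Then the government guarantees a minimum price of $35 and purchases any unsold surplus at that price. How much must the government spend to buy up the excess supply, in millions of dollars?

Rearranging supply gives Qs = 4P - 111. In a free market, 113 - 3P = 4P - 111 gives the equilibrium P* = 32, Q* = 17.
Since 35 > 32, the floor is binding.
At P = 35: Qd = 113 - 3·35 = 8 and Qs = 4·35 - 111 = 29.
Surplus = Qs - Qd = 21.
Government expenditure = surplus × support price = 21 × 35 = 735.

735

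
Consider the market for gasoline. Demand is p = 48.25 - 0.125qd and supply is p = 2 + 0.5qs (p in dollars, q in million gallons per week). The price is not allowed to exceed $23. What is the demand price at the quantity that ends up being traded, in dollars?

Rearranging demand gives qd = 386 - 8p; rearranging supply gives qs = 2p - 4. Without the control the market clears where 386 - 8p = 2p - 4, i.e. p* = 39 and q* = 74.
Because the ceiling (23) lies below the market-clearing price, it is binding.
At p = 23: qd = 386 - 8·23 = 202 and qs = 2·23 - 4 = 42.
Only 42 units reach the market. On the demand curve, the marginal buyer's willingness to pay at q = 42 is (386 - 42)/8 = 43.

43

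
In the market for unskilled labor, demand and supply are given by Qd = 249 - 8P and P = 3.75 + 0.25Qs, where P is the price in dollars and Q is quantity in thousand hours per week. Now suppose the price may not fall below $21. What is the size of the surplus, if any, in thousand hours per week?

Rearranging supply gives Qs = 4P - 15. In a free market, 249 - 8P = 4P - 15 gives the equilibrium P* = 22, Q* = 73.
Since 21 is below P* = 22, the floor does not bind and the free-market outcome prevails.
Since the control does not bind, there is no surplus.

0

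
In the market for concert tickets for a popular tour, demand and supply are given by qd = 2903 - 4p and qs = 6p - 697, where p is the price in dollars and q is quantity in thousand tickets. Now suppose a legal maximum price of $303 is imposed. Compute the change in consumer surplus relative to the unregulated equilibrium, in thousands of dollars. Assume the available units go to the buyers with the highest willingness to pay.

49276.5

Setting quantity demanded equal to quantity supplied, 2903 - 4p = 6p - 697, gives p* = 360 and q* = 1463.
Since 303 < 360, the ceiling is binding.
At p = 303: qd = 2903 - 4·303 = 1691 and qs = 6·303 - 697 = 1121.
Consumer surplus without the control is ½ · (725.75 - 360) · 1463 = 267546.125.
With the ceiling, 1121 units are sold at 303 (assume they go to the highest-value buyers). The demand price at q = 1121 is 445.5, so CS = ½ · [(725.75 - 303) + (445.5 - 303)] · 1121 = 316822.625.
Change in consumer surplus = 316822.625 - 267546.125 = 49276.5.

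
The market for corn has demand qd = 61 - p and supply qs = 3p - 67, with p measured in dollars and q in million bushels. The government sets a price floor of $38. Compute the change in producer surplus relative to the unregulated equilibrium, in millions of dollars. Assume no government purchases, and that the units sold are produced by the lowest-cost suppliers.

132

Without the control the market clears where 61 - p = 3p - 67, i.e. p* = 32 and q* = 29.
The floor of 38 is above the equilibrium price 32, so it binds.
At p = 38: qd = 61 - 38 = 23 and qs = 3·38 - 67 = 47.
Producer surplus without the control is ½ · (32 - 67/3) · 29 = 841/6.
With the floor, 23 units are sold at 38. The supply price at q = 23 is 30, so PS = ½ · [(38 - 67/3) + (38 - 30)] · 23 = 1633/6.
Change in producer surplus = 1633/6 - 841/6 = 132.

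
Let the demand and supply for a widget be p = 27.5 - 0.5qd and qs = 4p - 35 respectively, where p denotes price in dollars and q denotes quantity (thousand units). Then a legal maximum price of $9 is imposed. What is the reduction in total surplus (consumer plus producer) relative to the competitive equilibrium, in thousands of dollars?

Rearranging demand gives qd = 55 - 2p. Setting quantity demanded equal to quantity supplied, 55 - 2p = 4p - 35, gives p* = 15 and q* = 25.
Because the ceiling (9) lies below the market-clearing price, it is binding.
At p = 9: qd = 55 - 2·9 = 37 and qs = 4·9 - 35 = 1.
Quantity traded falls to 1. At q = 1 the demand price is (55 - 1)/2 = 27 and the supply price is (35 + 1)/4 = 9.
Deadweight loss = ½ · (27 - 9) · (25 - 1) = ½ · 18 · 24 = 216.

216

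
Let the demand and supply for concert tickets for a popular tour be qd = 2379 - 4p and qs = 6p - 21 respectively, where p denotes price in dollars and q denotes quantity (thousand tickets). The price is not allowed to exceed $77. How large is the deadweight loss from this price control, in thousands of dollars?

199267.5

Equilibrium: 2379 - 4p = 6p - 21, so 2400 = 10p and p* = 240, q* = 1419.
The ceiling of 77 is below the equilibrium price 240, so it binds.
At p = 77: qd = 2379 - 4·77 = 2071 and qs = 6·77 - 21 = 441.
Quantity traded falls to 441. At q = 441 the demand price is (2379 - 441)/4 = 484.5 and the supply price is (21 + 441)/6 = 77.
Deadweight loss = ½ · (484.5 - 77) · (1419 - 441) = ½ · 407.5 · 978 = 199267.5.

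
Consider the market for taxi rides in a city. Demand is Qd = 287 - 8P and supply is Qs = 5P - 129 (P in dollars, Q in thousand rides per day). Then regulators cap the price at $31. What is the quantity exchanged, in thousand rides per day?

26

Setting quantity demanded equal to quantity supplied, 287 - 8P = 5P - 129, gives P* = 32 and Q* = 31.
Since 31 < 32, the ceiling is binding.
At P = 31: Qd = 287 - 8·31 = 39 and Qs = 5·31 - 129 = 26.
The quantity actually transacted is the short side, supply: 26.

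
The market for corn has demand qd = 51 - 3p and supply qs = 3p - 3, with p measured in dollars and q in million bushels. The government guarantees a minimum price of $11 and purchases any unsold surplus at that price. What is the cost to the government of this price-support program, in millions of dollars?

132

Without the control the market clears where 51 - 3p = 3p - 3, i.e. p* = 9 and q* = 24.
Because the floor (11) lies above the market-clearing price, it is binding.
At p = 11: qd = 51 - 3·11 = 18 and qs = 3·11 - 3 = 30.
Surplus = qs - qd = 12.
Government expenditure = surplus × support price = 12 × 11 = 132.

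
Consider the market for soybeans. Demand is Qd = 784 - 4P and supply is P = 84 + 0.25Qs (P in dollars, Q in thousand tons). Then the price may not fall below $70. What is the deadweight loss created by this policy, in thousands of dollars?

0

Rearranging supply gives Qs = 4P - 336. Equilibrium: 784 - 4P = 4P - 336, so 1120 = 8P and P* = 140, Q* = 224.
Since 70 is below P* = 140, the floor does not bind and the free-market outcome prevails.
Since the control does not bind, no trades are prevented and deadweight loss is zero.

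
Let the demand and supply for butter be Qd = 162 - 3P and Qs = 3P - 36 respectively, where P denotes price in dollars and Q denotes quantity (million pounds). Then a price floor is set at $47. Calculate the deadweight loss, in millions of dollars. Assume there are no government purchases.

588

Setting quantity demanded equal to quantity supplied, 162 - 3P = 3P - 36, gives P* = 33 and Q* = 63.
Because the floor (47) lies above the market-clearing price, it is binding.
At P = 47: Qd = 162 - 3·47 = 21 and Qs = 3·47 - 36 = 105.
Quantity traded falls to 21. At Q = 21 the demand price is (162 - 21)/3 = 47 and the supply price is (36 + 21)/3 = 19.
Deadweight loss = ½ · (47 - 19) · (63 - 21) = ½ · 28 · 42 = 588.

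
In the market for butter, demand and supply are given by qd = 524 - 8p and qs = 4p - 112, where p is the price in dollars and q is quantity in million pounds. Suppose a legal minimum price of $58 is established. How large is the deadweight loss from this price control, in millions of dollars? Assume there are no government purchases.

Equilibrium: 524 - 8p = 4p - 112, so 636 = 12p and p* = 53, q* = 100.
The floor of 58 is above the equilibrium price 53, so it binds.
At p = 58: qd = 524 - 8·58 = 60 and qs = 4·58 - 112 = 120.
Quantity traded falls to 60. At q = 60 the demand price is (524 - 60)/8 = 58 and the supply price is (112 + 60)/4 = 43.
Deadweight loss = ½ · (58 - 43) · (100 - 60) = ½ · 15 · 40 = 300.

300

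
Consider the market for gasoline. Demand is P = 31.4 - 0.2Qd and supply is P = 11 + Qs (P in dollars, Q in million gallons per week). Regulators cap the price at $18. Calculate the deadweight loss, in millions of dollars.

60

Rearranging demand gives Qd = 157 - 5P; rearranging supply gives Qs = P - 11. Equilibrium: 157 - 5P = P - 11, so 168 = 6P and P* = 28, Q* = 17.
The ceiling of 18 is below the equilibrium price 28, so it binds.
At P = 18: Qd = 157 - 5·18 = 67 and Qs = 18 - 11 = 7.
Quantity traded falls to 7. At Q = 7 the demand price is (157 - 7)/5 = 30 and the supply price is 11 + 7 = 18.
Deadweight loss = ½ · (30 - 18) · (17 - 7) = ½ · 12 · 10 = 60.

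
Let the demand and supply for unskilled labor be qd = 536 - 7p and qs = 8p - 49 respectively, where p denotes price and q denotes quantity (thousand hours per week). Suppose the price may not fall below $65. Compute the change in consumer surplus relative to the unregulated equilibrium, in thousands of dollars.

-4472

Without the control the market clears where 536 - 7p = 8p - 49, i.e. p* = 39 and q* = 263.
The floor of 65 is above the equilibrium price 39, so it binds.
At p = 65: qd = 536 - 7·65 = 81 and qs = 8·65 - 49 = 471.
Consumer surplus without the control is ½ · (536/7 - 39) · 263 = 69169/14.
With the floor, consumers buy 81 units at 65, so CS = ½ · (536/7 - 65) · 81 = 6561/14.
Change in consumer surplus = 6561/14 - 69169/14 = -4472.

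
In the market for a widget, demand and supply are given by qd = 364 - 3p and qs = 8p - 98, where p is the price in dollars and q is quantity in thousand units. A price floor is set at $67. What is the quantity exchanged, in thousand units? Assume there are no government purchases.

In a free market, 364 - 3p = 8p - 98 gives the equilibrium p* = 42, q* = 238.
Since 67 > 42, the floor is binding.
At p = 67: qd = 364 - 3·67 = 163 and qs = 8·67 - 98 = 438.
The quantity actually transacted is the short side, demand: 163.

163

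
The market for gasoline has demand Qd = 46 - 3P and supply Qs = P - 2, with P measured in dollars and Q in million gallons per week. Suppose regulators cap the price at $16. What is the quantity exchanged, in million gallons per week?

In a free market, 46 - 3P = P - 2 gives the equilibrium P* = 12, Q* = 10.
The ceiling of 16 is above the equilibrium price 12, so it is not binding; the market clears at P* = 12, Q* = 10.

10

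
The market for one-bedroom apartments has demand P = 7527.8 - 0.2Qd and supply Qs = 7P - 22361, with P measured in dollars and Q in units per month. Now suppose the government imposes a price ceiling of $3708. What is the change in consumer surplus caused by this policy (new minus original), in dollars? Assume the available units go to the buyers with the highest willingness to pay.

Rearranging demand gives Qd = 37639 - 5P. Setting quantity demanded equal to quantity supplied, 37639 - 5P = 7P - 22361, gives P* = 5000 and Q* = 12639.
Because the ceiling (3708) lies below the market-clearing price, it is binding.
At P = 3708: Qd = 37639 - 5·3708 = 19099 and Qs = 7·3708 - 22361 = 3595.
Consumer surplus without the control is ½ · (7527.8 - 5000) · 12639 = 15974432.1.
With the ceiling, 3595 units are sold at 3708 (assume they go to the highest-value buyers). The demand price at Q = 3595 is 6808.8, so CS = ½ · [(7527.8 - 3708) + (6808.8 - 3708)] · 3595 = 12439778.5.
Change in consumer surplus = 12439778.5 - 15974432.1 = -3534653.6.

-3534653.6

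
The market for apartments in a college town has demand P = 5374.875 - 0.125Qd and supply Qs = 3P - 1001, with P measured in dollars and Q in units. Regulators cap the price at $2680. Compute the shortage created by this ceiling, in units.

Rearranging demand gives Qd = 42999 - 8P. Without the control the market clears where 42999 - 8P = 3P - 1001, i.e. P* = 4000 and Q* = 10999.
Because the ceiling (2680) lies below the market-clearing price, it is binding.
At P = 2680: Qd = 42999 - 8·2680 = 21559 and Qs = 3·2680 - 1001 = 7039.
Shortage = Qd - Qs = 21559 - 7039 = 14520.

14520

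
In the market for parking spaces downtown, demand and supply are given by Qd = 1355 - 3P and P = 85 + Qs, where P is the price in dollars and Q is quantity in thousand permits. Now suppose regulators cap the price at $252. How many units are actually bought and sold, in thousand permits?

Rearranging supply gives Qs = P - 85. Setting quantity demanded equal to quantity supplied, 1355 - 3P = P - 85, gives P* = 360 and Q* = 275.
Since 252 < 360, the ceiling is binding.
At P = 252: Qd = 1355 - 3·252 = 599 and Qs = 252 - 85 = 167.
The quantity actually transacted is the short side, supply: 167.

167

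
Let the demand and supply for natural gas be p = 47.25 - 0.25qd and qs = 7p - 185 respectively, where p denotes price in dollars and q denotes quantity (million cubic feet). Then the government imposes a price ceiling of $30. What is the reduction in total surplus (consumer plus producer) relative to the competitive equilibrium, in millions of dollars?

Rearranging demand gives qd = 189 - 4p. In a free market, 189 - 4p = 7p - 185 gives the equilibrium p* = 34, q* = 53.
The ceiling of 30 is below the equilibrium price 34, so it binds.
At p = 30: qd = 189 - 4·30 = 69 and qs = 7·30 - 185 = 25.
Quantity traded falls to 25. At q = 25 the demand price is (189 - 25)/4 = 41 and the supply price is (185 + 25)/7 = 30.
Deadweight loss = ½ · (41 - 30) · (53 - 25) = ½ · 11 · 28 = 154.

154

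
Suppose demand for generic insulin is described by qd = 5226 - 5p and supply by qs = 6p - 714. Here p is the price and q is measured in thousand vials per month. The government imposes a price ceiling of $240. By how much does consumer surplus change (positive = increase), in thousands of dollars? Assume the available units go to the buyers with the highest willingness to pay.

Equilibrium: 5226 - 5p = 6p - 714, so 5940 = 11p and p* = 540, q* = 2526.
The ceiling of 240 is below the equilibrium price 540, so it binds.
At p = 240: qd = 5226 - 5·240 = 4026 and qs = 6·240 - 714 = 726.
Consumer surplus without the control is ½ · (1045.2 - 540) · 2526 = 638067.6.
With the ceiling, 726 units are sold at 240 (assume they go to the highest-value buyers). The demand price at q = 726 is 900, so CS = ½ · [(1045.2 - 240) + (900 - 240)] · 726 = 531867.6.
Change in consumer surplus = 531867.6 - 638067.6 = -106200.

-106200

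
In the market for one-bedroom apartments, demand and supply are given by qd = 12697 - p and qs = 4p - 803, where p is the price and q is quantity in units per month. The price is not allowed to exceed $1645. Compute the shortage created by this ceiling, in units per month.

5275

Equilibrium: 12697 - p = 4p - 803, so 13500 = 5p and p* = 2700, q* = 9997.
Because the ceiling (1645) lies below the market-clearing price, it is binding.
At p = 1645: qd = 12697 - 1645 = 11052 and qs = 4·1645 - 803 = 5777.
Shortage = qd - qs = 11052 - 5777 = 5275.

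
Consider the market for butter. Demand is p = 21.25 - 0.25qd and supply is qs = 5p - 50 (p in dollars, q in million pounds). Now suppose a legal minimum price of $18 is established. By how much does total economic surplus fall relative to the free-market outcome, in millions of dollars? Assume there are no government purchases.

32.4

Rearranging demand gives qd = 85 - 4p. Without the control the market clears where 85 - 4p = 5p - 50, i.e. p* = 15 and q* = 25.
The floor of 18 is above the equilibrium price 15, so it binds.
At p = 18: qd = 85 - 4·18 = 13 and qs = 5·18 - 50 = 40.
Quantity traded falls to 13. At q = 13 the demand price is (85 - 13)/4 = 18 and the supply price is (50 + 13)/5 = 12.6.
Deadweight loss = ½ · (18 - 12.6) · (25 - 13) = ½ · 5.4 · 12 = 32.4.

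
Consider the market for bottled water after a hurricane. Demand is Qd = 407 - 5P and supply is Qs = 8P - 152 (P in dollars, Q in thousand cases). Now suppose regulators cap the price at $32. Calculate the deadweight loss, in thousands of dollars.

1258.4

Without the control the market clears where 407 - 5P = 8P - 152, i.e. P* = 43 and Q* = 192.
Because the ceiling (32) lies below the market-clearing price, it is binding.
At P = 32: Qd = 407 - 5·32 = 247 and Qs = 8·32 - 152 = 104.
Quantity traded falls to 104. At Q = 104 the demand price is (407 - 104)/5 = 60.6 and the supply price is (152 + 104)/8 = 32.
Deadweight loss = ½ · (60.6 - 32) · (192 - 104) = ½ · 28.6 · 88 = 1258.4.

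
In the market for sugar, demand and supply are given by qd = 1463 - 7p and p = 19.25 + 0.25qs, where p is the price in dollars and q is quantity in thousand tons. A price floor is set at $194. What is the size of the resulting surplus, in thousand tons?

594

Rearranging supply gives qs = 4p - 77. Equilibrium: 1463 - 7p = 4p - 77, so 1540 = 11p and p* = 140, q* = 483.
Because the floor (194) lies above the market-clearing price, it is binding.
At p = 194: qd = 1463 - 7·194 = 105 and qs = 4·194 - 77 = 699.
Surplus = qs - qd = 699 - 105 = 594.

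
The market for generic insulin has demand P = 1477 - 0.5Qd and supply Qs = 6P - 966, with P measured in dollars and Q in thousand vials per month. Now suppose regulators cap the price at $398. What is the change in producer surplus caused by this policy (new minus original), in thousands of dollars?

Rearranging demand gives Qd = 2954 - 2P. In a free market, 2954 - 2P = 6P - 966 gives the equilibrium P* = 490, Q* = 1974.
The ceiling of 398 is below the equilibrium price 490, so it binds.
At P = 398: Qd = 2954 - 2·398 = 2158 and Qs = 6·398 - 966 = 1422.
Producer surplus without the control is ½ · (490 - 161) · 1974 = 324723.
With the ceiling, producers sell 1422 units at 398, so PS = ½ · (398 - 161) · 1422 = 168507.
Change in producer surplus = 168507 - 324723 = -156216.

-156216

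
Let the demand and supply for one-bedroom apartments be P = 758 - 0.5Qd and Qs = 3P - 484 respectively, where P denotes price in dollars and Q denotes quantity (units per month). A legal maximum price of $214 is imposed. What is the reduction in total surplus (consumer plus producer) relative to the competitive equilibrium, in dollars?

Rearranging demand gives Qd = 1516 - 2P. In a free market, 1516 - 2P = 3P - 484 gives the equilibrium P* = 400, Q* = 716.
Because the ceiling (214) lies below the market-clearing price, it is binding.
At P = 214: Qd = 1516 - 2·214 = 1088 and Qs = 3·214 - 484 = 158.
Quantity traded falls to 158. At Q = 158 the demand price is (1516 - 158)/2 = 679 and the supply price is (484 + 158)/3 = 214.
Deadweight loss = ½ · (679 - 214) · (716 - 158) = ½ · 465 · 558 = 129735.

129735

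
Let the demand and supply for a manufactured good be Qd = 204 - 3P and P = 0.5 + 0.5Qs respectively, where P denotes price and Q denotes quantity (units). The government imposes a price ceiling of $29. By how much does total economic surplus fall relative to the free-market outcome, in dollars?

Rearranging supply gives Qs = 2P - 1. In a free market, 204 - 3P = 2P - 1 gives the equilibrium P* = 41, Q* = 81.
Since 29 < 41, the ceiling is binding.
At P = 29: Qd = 204 - 3·29 = 117 and Qs = 2·29 - 1 = 57.
Quantity traded falls to 57. At Q = 57 the demand price is (204 - 57)/3 = 49 and the supply price is (1 + 57)/2 = 29.
Deadweight loss = ½ · (49 - 29) · (81 - 57) = ½ · 20 · 24 = 240.

240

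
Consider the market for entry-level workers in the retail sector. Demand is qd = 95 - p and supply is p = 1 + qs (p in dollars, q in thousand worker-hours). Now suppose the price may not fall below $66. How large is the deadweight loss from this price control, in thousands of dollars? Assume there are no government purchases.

Rearranging supply gives qs = p - 1. In a free market, 95 - p = p - 1 gives the equilibrium p* = 48, q* = 47.
Since 66 > 48, the floor is binding.
At p = 66: qd = 95 - 66 = 29 and qs = 66 - 1 = 65.
Quantity traded falls to 29. At q = 29 the demand price is 95 - 29 = 66 and the supply price is 1 + 29 = 30.
Deadweight loss = ½ · (66 - 30) · (47 - 29) = ½ · 36 · 18 = 324.

324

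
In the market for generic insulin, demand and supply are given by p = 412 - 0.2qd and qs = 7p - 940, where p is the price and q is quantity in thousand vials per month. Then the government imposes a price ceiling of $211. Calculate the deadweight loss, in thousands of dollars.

12776.4

Rearranging demand gives qd = 2060 - 5p. Equilibrium: 2060 - 5p = 7p - 940, so 3000 = 12p and p* = 250, q* = 810.
Because the ceiling (211) lies below the market-clearing price, it is binding.
At p = 211: qd = 2060 - 5·211 = 1005 and qs = 7·211 - 940 = 537.
Quantity traded falls to 537. At q = 537 the demand price is (2060 - 537)/5 = 304.6 and the supply price is (940 + 537)/7 = 211.
Deadweight loss = ½ · (304.6 - 211) · (810 - 537) = ½ · 93.6 · 273 = 12776.4.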